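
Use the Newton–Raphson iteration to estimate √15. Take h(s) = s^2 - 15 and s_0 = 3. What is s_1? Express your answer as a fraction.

h'(s) = 2s.
h(3) = -6, h'(3) = 6, so s_1 = 3 - (-6)/6 = 4.

4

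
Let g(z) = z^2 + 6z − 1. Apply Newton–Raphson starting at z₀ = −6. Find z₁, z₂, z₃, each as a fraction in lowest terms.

z₁ = −37/6, z₂ = −1405/228, z₃ = −2026009/328776

g'(z) = 2z + 6.
g(−6) = −1, g'(−6) = −6, so z₁ = (−6) − (−1)/(−6) = −37/6.
g(−37/6) = 1/36, g'(−37/6) = −19/3, so z₂ = (−37/6) − (1/36)/(−19/3) = −1405/228.
g(−1405/228) = 1/51984, g'(−1405/228) = −721/114, so z₃ = (−1405/228) − (1/51984)/(−721/114) = −2026009/328776.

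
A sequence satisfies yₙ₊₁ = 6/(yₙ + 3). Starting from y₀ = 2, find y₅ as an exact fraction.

270/197

y₁ = 6/(2 + 3) = 6/5.
y₂ = 6/(6/5 + 3) = 10/7.
y₃ = 6/(10/7 + 3) = 42/31.
y₄ = 6/(42/31 + 3) = 62/45.
y₅ = 6/(62/45 + 3) = 270/197.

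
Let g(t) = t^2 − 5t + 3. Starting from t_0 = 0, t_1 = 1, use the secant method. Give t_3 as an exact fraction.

9/13

g(0) = 3, g(1) = −1. t_2 = 1 − (−1)·(1 − 0)/((−1) − 3) = 3/4.
g(1) = −1, g(3/4) = −3/16. t_3 = (3/4) − (−3/16)·((3/4) − 1)/((−3/16) − (−1)) = 9/13.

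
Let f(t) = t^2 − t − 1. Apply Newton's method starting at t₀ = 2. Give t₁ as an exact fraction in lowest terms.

5/3

f'(t) = 2t − 1.
f(2) = 1, f'(2) = 3, so t₁ = 2 − 1/3 = 5/3.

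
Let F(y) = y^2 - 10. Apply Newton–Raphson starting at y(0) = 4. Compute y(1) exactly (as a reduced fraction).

F'(y) = 2y.
F(4) = 6, F'(4) = 8, so y(1) = 4 - 6/8 = 13/4.

13/4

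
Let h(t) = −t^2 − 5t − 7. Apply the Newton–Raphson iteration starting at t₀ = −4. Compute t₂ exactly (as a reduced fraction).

−2

h'(t) = −2t − 5.
h(−4) = −3, h'(−4) = 3, so t₁ = (−4) − (−3)/3 = −3.
h(−3) = −1, h'(−3) = 1, so t₂ = (−3) − (−1)/1 = −2.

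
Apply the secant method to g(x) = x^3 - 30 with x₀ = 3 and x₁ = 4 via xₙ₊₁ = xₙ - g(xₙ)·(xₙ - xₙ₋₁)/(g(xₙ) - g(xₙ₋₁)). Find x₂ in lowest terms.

g(3) = -3, g(4) = 34. x₂ = 4 - 34·(4 - 3)/(34 - (-3)) = 114/37.

114/37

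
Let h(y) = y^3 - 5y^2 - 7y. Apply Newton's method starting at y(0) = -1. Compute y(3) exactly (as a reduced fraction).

-3330404/2921265

h'(y) = 3y^2 - 10y - 7.
h(-1) = 1, h'(-1) = 6, so y(1) = (-1) - 1/6 = -7/6.
h(-7/6) = -49/216, h'(-7/6) = 35/4, so y(2) = (-7/6) - (-49/216)/(35/4) = -154/135.
h(-154/135) = -14014/2460375, h'(-154/135) = 50491/6075, so y(3) = (-154/135) - (-14014/2460375)/(50491/6075) = -3330404/2921265.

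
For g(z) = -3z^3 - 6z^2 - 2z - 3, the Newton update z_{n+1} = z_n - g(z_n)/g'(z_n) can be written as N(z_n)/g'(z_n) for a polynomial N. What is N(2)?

-69

g'(z) = -9z^2 - 12z - 2.
N(z) = z·g'(z) - g(z) = z·(-9z^2 - 12z - 2) - (-3z^3 - 6z^2 - 2z - 3) = -6z^3 - 6z^2 + 3.
N(2) = -69.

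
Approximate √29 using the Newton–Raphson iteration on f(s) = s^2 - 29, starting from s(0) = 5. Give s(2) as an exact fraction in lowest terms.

f'(s) = 2s.
f(5) = -4, f'(5) = 10, so s(1) = 5 - (-4)/10 = 27/5.
f(27/5) = 4/25, f'(27/5) = 54/5, so s(2) = (27/5) - (4/25)/(54/5) = 727/135.

727/135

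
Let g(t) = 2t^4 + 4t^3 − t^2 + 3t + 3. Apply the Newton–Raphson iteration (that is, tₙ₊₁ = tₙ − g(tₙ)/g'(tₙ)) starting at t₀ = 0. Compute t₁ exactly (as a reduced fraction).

g'(t) = 8t^3 + 12t^2 − 2t + 3.
g(0) = 3, g'(0) = 3, so t₁ = 0 − 3/3 = −1.

−1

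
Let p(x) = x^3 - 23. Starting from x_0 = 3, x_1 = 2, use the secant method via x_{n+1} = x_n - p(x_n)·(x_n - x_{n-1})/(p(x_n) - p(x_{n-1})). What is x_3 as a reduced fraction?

p(3) = 4, p(2) = -15. x_2 = 2 - (-15)·(2 - 3)/((-15) - 4) = 53/19.
p(2) = -15, p(53/19) = -8880/6859. x_3 = (53/19) - (-8880/6859)·((53/19) - 2)/((-8880/6859) - (-15)) = 5983/2089.

5983/2089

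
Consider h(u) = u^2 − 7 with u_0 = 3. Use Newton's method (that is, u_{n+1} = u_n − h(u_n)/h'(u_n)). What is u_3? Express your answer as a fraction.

h'(u) = 2u.
h(3) = 2, h'(3) = 6, so u_1 = 3 − 2/6 = 8/3.
h(8/3) = 1/9, h'(8/3) = 16/3, so u_2 = (8/3) − (1/9)/(16/3) = 127/48.
h(127/48) = 1/2304, h'(127/48) = 127/24, so u_3 = (127/48) − (1/2304)/(127/24) = 32257/12192.

32257/12192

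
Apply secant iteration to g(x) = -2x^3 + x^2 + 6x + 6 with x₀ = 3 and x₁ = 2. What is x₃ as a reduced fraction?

g(3) = -21, g(2) = 6. x₂ = 2 - 6·(2 - 3)/(6 - (-21)) = 20/9.
g(2) = 6, g(20/9) = 1694/729. x₃ = (20/9) - (1694/729)·((20/9) - 2)/((1694/729) - 6) = 1583/670.

1583/670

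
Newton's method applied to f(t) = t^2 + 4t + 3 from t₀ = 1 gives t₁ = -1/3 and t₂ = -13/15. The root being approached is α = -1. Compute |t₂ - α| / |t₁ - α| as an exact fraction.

1/5

t₁ - α = -1/3 - (-1) = -1/3 + 1 = 2/3, so |t₁ - α| = 2/3.
t₂ - α = -13/15 - (-1) = -13/15 + 1 = 2/15, so |t₂ - α| = 2/15.
Ratio = (2/15) / (2/3) = 1/5.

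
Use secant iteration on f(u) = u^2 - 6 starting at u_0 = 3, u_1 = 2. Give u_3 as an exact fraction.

27/11

f(3) = 3, f(2) = -2. u_2 = 2 - (-2)·(2 - 3)/((-2) - 3) = 12/5.
f(2) = -2, f(12/5) = -6/25. u_3 = (12/5) - (-6/25)·((12/5) - 2)/((-6/25) - (-2)) = 27/11.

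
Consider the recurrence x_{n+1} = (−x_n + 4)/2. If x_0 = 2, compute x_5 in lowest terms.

21/16

x_1 = (−2 + 4)/2 = 1.
x_2 = (−1 + 4)/2 = 3/2.
x_3 = (−(3/2) + 4)/2 = 5/4.
x_4 = (−(5/4) + 4)/2 = 11/8.
x_5 = (−(11/8) + 4)/2 = 21/16.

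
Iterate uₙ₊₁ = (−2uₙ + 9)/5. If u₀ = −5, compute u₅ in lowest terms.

4219/3125

u₁ = (−2·(−5) + 9)/5 = 19/5.
u₂ = (−2·(19/5) + 9)/5 = 7/25.
u₃ = (−2·(7/25) + 9)/5 = 211/125.
u₄ = (−2·(211/125) + 9)/5 = 703/625.
u₅ = (−2·(703/625) + 9)/5 = 4219/3125.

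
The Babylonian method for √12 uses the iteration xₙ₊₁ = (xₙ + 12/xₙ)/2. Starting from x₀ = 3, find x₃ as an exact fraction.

x₁ = (3 + 12/3)/2 = 7/2.
x₂ = (7/2 + 12/(7/2))/2 = 97/28.
x₃ = (97/28 + 12/(97/28))/2 = 18817/5432.

18817/5432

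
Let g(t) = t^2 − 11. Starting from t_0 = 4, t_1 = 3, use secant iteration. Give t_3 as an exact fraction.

73/22

g(4) = 5, g(3) = −2. t_2 = 3 − (−2)·(3 − 4)/((−2) − 5) = 23/7.
g(3) = −2, g(23/7) = −10/49. t_3 = (23/7) − (−10/49)·((23/7) − 3)/((−10/49) − (−2)) = 73/22.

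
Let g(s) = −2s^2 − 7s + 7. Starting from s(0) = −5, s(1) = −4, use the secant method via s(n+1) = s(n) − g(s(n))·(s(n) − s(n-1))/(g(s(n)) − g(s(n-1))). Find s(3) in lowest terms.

−151/35

g(−5) = −8, g(−4) = 3. s(2) = (−4) − 3·((−4) − (−5))/(3 − (−8)) = −47/11.
g(−4) = 3, g(−47/11) = 48/121. s(3) = (−47/11) − (48/121)·((−47/11) − (−4))/((48/121) − 3) = −151/35.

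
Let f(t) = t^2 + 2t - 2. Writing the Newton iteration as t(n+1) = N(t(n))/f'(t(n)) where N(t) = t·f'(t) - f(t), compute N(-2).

6

f'(t) = 2t + 2.
N(t) = t·f'(t) - f(t) = t·(2t + 2) - (t^2 + 2t - 2) = t^2 + 2.
N(-2) = 6.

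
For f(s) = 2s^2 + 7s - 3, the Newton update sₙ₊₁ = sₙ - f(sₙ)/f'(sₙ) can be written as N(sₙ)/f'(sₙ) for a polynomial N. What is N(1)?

f'(s) = 4s + 7.
N(s) = s·f'(s) - f(s) = s·(4s + 7) - (2s^2 + 7s - 3) = 2s^2 + 3.
N(1) = 5.

5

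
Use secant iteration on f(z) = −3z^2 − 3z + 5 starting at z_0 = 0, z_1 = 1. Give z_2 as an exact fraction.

f(0) = 5, f(1) = −1. z_2 = 1 − (−1)·(1 − 0)/((−1) − 5) = 5/6.

5/6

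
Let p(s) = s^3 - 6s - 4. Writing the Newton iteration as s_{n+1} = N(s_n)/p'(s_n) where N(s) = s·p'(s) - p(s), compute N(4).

p'(s) = 3s^2 - 6.
N(s) = s·p'(s) - p(s) = s·(3s^2 - 6) - (s^3 - 6s - 4) = 2s^3 + 4.
N(4) = 132.

132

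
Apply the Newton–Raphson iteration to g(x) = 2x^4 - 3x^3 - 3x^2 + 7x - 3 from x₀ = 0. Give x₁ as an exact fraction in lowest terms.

g'(x) = 8x^3 - 9x^2 - 6x + 7.
g(0) = -3, g'(0) = 7, so x₁ = 0 - (-3)/7 = 3/7.

3/7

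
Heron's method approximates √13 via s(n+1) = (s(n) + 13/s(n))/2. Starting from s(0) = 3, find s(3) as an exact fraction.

14159/3927

s(1) = (3 + 13/3)/2 = 11/3.
s(2) = (11/3 + 13/(11/3))/2 = 119/33.
s(3) = (119/33 + 13/(119/33))/2 = 14159/3927.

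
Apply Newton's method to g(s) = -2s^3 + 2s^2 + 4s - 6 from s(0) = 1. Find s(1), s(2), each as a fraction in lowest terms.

g'(s) = -6s^2 + 4s + 4.
g(1) = -2, g'(1) = 2, so s(1) = 1 - (-2)/2 = 2.
g(2) = -6, g'(2) = -12, so s(2) = 2 - (-6)/(-12) = 3/2.

s(1) = 2, s(2) = 3/2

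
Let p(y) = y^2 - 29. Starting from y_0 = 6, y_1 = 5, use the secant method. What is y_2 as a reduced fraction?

p(6) = 7, p(5) = -4. y_2 = 5 - (-4)·(5 - 6)/((-4) - 7) = 59/11.

59/11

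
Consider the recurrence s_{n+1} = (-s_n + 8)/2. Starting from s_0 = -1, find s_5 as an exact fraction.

89/32

s_1 = (-(-1) + 8)/2 = 9/2.
s_2 = (-(9/2) + 8)/2 = 7/4.
s_3 = (-(7/4) + 8)/2 = 25/8.
s_4 = (-(25/8) + 8)/2 = 39/16.
s_5 = (-(39/16) + 8)/2 = 89/32.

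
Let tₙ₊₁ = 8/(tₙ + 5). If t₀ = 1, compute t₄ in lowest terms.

t₁ = 8/(1 + 5) = 4/3.
t₂ = 8/(4/3 + 5) = 24/19.
t₃ = 8/(24/19 + 5) = 152/119.
t₄ = 8/(152/119 + 5) = 952/747.

952/747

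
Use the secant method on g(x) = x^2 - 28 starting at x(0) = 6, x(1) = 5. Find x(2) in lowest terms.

58/11

g(6) = 8, g(5) = -3. x(2) = 5 - (-3)·(5 - 6)/((-3) - 8) = 58/11.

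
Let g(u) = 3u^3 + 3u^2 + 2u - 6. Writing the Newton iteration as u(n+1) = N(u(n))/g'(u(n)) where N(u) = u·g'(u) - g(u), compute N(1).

g'(u) = 9u^2 + 6u + 2.
N(u) = u·g'(u) - g(u) = u·(9u^2 + 6u + 2) - (3u^3 + 3u^2 + 2u - 6) = 6u^3 + 3u^2 + 6.
N(1) = 15.

15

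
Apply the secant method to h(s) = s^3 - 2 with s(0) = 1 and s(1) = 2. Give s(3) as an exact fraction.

h(1) = -1, h(2) = 6. s(2) = 2 - 6·(2 - 1)/(6 - (-1)) = 8/7.
h(2) = 6, h(8/7) = -174/343. s(3) = (8/7) - (-174/343)·((8/7) - 2)/((-174/343) - 6) = 75/62.

75/62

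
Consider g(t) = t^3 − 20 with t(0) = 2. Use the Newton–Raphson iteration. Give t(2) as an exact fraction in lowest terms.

74/27

g'(t) = 3t^2.
g(2) = −12, g'(2) = 12, so t(1) = 2 − (−12)/12 = 3.
g(3) = 7, g'(3) = 27, so t(2) = 3 − 7/27 = 74/27.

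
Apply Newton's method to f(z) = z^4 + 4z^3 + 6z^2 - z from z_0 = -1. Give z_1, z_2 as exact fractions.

f'(z) = 4z^3 + 12z^2 + 12z - 1.
f(-1) = 4, f'(-1) = -5, so z_1 = (-1) - 4/(-5) = -1/5.
f(-1/5) = 256/625, f'(-1/5) = -369/125, so z_2 = (-1/5) - (256/625)/(-369/125) = -113/1845.

z_1 = -1/5, z_2 = -113/1845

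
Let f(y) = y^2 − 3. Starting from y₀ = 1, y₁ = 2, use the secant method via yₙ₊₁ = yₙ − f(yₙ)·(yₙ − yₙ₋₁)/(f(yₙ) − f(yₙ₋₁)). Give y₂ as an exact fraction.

5/3

f(1) = −2, f(2) = 1. y₂ = 2 − 1·(2 − 1)/(1 − (−2)) = 5/3.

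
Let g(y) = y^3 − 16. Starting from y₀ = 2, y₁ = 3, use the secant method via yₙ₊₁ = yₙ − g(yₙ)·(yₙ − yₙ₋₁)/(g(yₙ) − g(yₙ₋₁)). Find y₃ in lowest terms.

g(2) = −8, g(3) = 11. y₂ = 3 − 11·(3 − 2)/(11 − (−8)) = 46/19.
g(3) = 11, g(46/19) = −12408/6859. y₃ = (46/19) − (−12408/6859)·((46/19) − 3)/((−12408/6859) − 11) = 19990/7987.

19990/7987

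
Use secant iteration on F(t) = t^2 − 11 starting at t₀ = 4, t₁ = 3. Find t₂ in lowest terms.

23/7

F(4) = 5, F(3) = −2. t₂ = 3 − (−2)·(3 − 4)/((−2) − 5) = 23/7.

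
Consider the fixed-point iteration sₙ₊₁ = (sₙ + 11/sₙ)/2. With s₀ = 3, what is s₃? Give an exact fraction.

s₁ = (3 + 11/3)/2 = 10/3.
s₂ = (10/3 + 11/(10/3))/2 = 199/60.
s₃ = (199/60 + 11/(199/60))/2 = 79201/23880.

79201/23880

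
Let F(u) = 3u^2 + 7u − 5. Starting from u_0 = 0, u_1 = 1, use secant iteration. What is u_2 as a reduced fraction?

1/2

F(0) = −5, F(1) = 5. u_2 = 1 − 5·(1 − 0)/(5 − (−5)) = 1/2.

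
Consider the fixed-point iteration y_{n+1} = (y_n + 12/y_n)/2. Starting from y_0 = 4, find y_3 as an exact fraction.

y_1 = (4 + 12/4)/2 = 7/2.
y_2 = (7/2 + 12/(7/2))/2 = 97/28.
y_3 = (97/28 + 12/(97/28))/2 = 18817/5432.

18817/5432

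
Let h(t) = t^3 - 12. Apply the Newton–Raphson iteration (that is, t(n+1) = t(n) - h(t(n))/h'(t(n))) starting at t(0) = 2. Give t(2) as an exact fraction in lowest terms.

h'(t) = 3t^2.
h(2) = -4, h'(2) = 12, so t(1) = 2 - (-4)/12 = 7/3.
h(7/3) = 19/27, h'(7/3) = 49/3, so t(2) = (7/3) - (19/27)/(49/3) = 1010/441.

1010/441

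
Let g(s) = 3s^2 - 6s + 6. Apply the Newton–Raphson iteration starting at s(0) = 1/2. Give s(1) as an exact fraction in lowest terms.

7/4

g'(s) = 6s - 6.
g(1/2) = 15/4, g'(1/2) = -3, so s(1) = (1/2) - (15/4)/(-3) = 7/4.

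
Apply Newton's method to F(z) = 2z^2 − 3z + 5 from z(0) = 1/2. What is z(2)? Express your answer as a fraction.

F'(z) = 4z − 3.
F(1/2) = 4, F'(1/2) = −1, so z(1) = (1/2) − 4/(−1) = 9/2.
F(9/2) = 32, F'(9/2) = 15, so z(2) = (9/2) − 32/15 = 71/30.

71/30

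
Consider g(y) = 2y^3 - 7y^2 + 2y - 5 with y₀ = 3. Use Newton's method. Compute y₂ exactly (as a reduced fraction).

g'(y) = 6y^2 - 14y + 2.
g(3) = -8, g'(3) = 14, so y₁ = 3 - (-8)/14 = 25/7.
g(25/7) = 1360/343, g'(25/7) = 1398/49, so y₂ = (25/7) - (1360/343)/(1398/49) = 16795/4893.

16795/4893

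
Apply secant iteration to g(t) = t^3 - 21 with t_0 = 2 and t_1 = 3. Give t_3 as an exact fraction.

8035/2919

g(2) = -13, g(3) = 6. t_2 = 3 - 6·(3 - 2)/(6 - (-13)) = 51/19.
g(3) = 6, g(51/19) = -11388/6859. t_3 = (51/19) - (-11388/6859)·((51/19) - 3)/((-11388/6859) - 6) = 8035/2919.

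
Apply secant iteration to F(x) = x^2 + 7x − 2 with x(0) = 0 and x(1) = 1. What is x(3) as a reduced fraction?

3/11

F(0) = −2, F(1) = 6. x(2) = 1 − 6·(1 − 0)/(6 − (−2)) = 1/4.
F(1) = 6, F(1/4) = −3/16. x(3) = (1/4) − (−3/16)·((1/4) − 1)/((−3/16) − 6) = 3/11.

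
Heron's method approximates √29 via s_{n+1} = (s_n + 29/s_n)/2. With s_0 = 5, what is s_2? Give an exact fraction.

727/135

s_1 = (5 + 29/5)/2 = 27/5.
s_2 = (27/5 + 29/(27/5))/2 = 727/135.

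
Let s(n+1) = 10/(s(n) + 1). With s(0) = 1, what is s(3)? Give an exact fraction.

s(1) = 10/(1 + 1) = 5.
s(2) = 10/(5 + 1) = 5/3.
s(3) = 10/(5/3 + 1) = 15/4.

15/4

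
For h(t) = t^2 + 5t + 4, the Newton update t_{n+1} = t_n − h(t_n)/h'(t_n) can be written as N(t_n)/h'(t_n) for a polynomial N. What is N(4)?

12

h'(t) = 2t + 5.
N(t) = t·h'(t) − h(t) = t·(2t + 5) − (t^2 + 5t + 4) = t^2 − 4.
N(4) = 12.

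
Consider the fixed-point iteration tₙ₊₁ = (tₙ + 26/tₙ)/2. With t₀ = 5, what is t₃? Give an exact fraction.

t₁ = (5 + 26/5)/2 = 51/10.
t₂ = (51/10 + 26/(51/10))/2 = 5201/1020.
t₃ = (5201/1020 + 26/(5201/1020))/2 = 54100801/10610040.

54100801/10610040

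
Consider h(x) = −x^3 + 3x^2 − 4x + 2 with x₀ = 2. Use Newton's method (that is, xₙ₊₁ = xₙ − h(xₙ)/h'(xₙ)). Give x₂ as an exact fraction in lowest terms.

8/7

h'(x) = −3x^2 + 6x − 4.
h(2) = −2, h'(2) = −4, so x₁ = 2 − (−2)/(−4) = 3/2.
h(3/2) = −5/8, h'(3/2) = −7/4, so x₂ = (3/2) − (−5/8)/(−7/4) = 8/7.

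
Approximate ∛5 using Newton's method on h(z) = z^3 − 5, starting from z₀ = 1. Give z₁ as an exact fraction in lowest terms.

h'(z) = 3z^2.
h(1) = −4, h'(1) = 3, so z₁ = 1 − (−4)/3 = 7/3.

7/3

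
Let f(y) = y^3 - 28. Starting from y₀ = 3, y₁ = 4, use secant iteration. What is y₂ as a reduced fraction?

112/37

f(3) = -1, f(4) = 36. y₂ = 4 - 36·(4 - 3)/(36 - (-1)) = 112/37.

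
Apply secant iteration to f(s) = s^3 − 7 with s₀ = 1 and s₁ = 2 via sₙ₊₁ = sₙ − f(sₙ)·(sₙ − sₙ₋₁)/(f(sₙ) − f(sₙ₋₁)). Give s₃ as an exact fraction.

1045/547

f(1) = −6, f(2) = 1. s₂ = 2 − 1·(2 − 1)/(1 − (−6)) = 13/7.
f(2) = 1, f(13/7) = −204/343. s₃ = (13/7) − (−204/343)·((13/7) − 2)/((−204/343) − 1) = 1045/547.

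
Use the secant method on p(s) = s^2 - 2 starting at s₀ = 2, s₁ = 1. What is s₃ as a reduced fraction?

10/7

p(2) = 2, p(1) = -1. s₂ = 1 - (-1)·(1 - 2)/((-1) - 2) = 4/3.
p(1) = -1, p(4/3) = -2/9. s₃ = (4/3) - (-2/9)·((4/3) - 1)/((-2/9) - (-1)) = 10/7.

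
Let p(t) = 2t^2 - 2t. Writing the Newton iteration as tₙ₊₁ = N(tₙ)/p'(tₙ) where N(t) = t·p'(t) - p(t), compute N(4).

p'(t) = 4t - 2.
N(t) = t·p'(t) - p(t) = t·(4t - 2) - (2t^2 - 2t) = 2t^2.
N(4) = 32.

32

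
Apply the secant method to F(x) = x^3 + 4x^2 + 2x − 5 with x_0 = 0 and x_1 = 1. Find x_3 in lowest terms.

F(0) = −5, F(1) = 2. x_2 = 1 − 2·(1 − 0)/(2 − (−5)) = 5/7.
F(1) = 2, F(5/7) = −400/343. x_3 = (5/7) − (−400/343)·((5/7) − 1)/((−400/343) − 2) = 445/543.

445/543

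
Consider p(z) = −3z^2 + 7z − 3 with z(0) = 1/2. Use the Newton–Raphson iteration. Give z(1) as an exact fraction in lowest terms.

9/16

p'(z) = −6z + 7.
p(1/2) = −1/4, p'(1/2) = 4, so z(1) = (1/2) − (−1/4)/4 = 9/16.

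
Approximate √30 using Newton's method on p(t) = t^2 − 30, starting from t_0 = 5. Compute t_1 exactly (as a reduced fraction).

11/2

p'(t) = 2t.
p(5) = −5, p'(5) = 10, so t_1 = 5 − (−5)/10 = 11/2.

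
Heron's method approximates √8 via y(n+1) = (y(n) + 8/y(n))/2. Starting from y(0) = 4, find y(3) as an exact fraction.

577/204

y(1) = (4 + 8/4)/2 = 3.
y(2) = (3 + 8/3)/2 = 17/6.
y(3) = (17/6 + 8/(17/6))/2 = 577/204.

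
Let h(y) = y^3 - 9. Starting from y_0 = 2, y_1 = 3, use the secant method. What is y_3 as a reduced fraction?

h(2) = -1, h(3) = 18. y_2 = 3 - 18·(3 - 2)/(18 - (-1)) = 39/19.
h(3) = 18, h(39/19) = -2412/6859. y_3 = (39/19) - (-2412/6859)·((39/19) - 3)/((-2412/6859) - 18) = 1609/777.

1609/777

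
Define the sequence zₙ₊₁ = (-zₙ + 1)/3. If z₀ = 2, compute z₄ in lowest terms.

22/81

z₁ = (-2 + 1)/3 = -1/3.
z₂ = (-(-1/3) + 1)/3 = 4/9.
z₃ = (-(4/9) + 1)/3 = 5/27.
z₄ = (-(5/27) + 1)/3 = 22/81.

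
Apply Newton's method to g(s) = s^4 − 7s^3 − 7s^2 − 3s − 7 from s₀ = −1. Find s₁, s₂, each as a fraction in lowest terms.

g'(s) = 4s^3 − 21s^2 − 14s − 3.
g(−1) = −3, g'(−1) = −14, so s₁ = (−1) − (−3)/(−14) = −17/14.
g(−17/14) = 39519/38416, g'(−17/14) = −33101/1372, so s₂ = (−17/14) − (39519/38416)/(−33101/1372) = −1085915/926828.

s₁ = −17/14, s₂ = −1085915/926828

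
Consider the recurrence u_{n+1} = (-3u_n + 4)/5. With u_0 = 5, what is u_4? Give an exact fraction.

u_1 = (-3·5 + 4)/5 = -11/5.
u_2 = (-3·(-11/5) + 4)/5 = 53/25.
u_3 = (-3·(53/25) + 4)/5 = -59/125.
u_4 = (-3·(-59/125) + 4)/5 = 677/625.

677/625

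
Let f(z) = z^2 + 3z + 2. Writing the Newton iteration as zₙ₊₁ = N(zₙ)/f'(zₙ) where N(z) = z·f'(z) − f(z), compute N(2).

f'(z) = 2z + 3.
N(z) = z·f'(z) − f(z) = z·(2z + 3) − (z^2 + 3z + 2) = z^2 − 2.
N(2) = 2.

2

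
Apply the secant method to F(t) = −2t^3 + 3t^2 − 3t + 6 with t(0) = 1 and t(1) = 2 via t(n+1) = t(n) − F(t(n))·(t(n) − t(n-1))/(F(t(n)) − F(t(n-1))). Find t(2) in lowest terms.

3/2

F(1) = 4, F(2) = −4. t(2) = 2 − (−4)·(2 − 1)/((−4) − 4) = 3/2.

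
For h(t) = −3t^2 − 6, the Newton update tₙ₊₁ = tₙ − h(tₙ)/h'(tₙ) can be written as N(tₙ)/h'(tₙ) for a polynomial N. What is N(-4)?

h'(t) = −6t.
N(t) = t·h'(t) − h(t) = t·(−6t) − (−3t^2 − 6) = −3t^2 + 6.
N(-4) = −42.

−42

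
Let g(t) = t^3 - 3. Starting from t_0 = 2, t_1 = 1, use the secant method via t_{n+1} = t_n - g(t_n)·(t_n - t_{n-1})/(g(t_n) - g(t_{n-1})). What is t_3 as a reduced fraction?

291/193

g(2) = 5, g(1) = -2. t_2 = 1 - (-2)·(1 - 2)/((-2) - 5) = 9/7.
g(1) = -2, g(9/7) = -300/343. t_3 = (9/7) - (-300/343)·((9/7) - 1)/((-300/343) - (-2)) = 291/193.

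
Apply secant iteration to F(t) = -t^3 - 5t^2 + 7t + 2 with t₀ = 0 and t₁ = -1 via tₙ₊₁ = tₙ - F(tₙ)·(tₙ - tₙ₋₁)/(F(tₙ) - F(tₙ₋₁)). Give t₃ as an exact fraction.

-326/1415

F(0) = 2, F(-1) = -9. t₂ = (-1) - (-9)·((-1) - 0)/((-9) - 2) = -2/11.
F(-1) = -9, F(-2/11) = 756/1331. t₃ = (-2/11) - (756/1331)·((-2/11) - (-1))/((756/1331) - (-9)) = -326/1415.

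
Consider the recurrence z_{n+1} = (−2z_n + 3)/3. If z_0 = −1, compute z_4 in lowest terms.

23/81

z_1 = (−2·(−1) + 3)/3 = 5/3.
z_2 = (−2·(5/3) + 3)/3 = −1/9.
z_3 = (−2·(−1/9) + 3)/3 = 29/27.
z_4 = (−2·(29/27) + 3)/3 = 23/81.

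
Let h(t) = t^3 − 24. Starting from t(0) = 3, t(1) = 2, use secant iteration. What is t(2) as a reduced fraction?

h(3) = 3, h(2) = −16. t(2) = 2 − (−16)·(2 − 3)/((−16) − 3) = 54/19.

54/19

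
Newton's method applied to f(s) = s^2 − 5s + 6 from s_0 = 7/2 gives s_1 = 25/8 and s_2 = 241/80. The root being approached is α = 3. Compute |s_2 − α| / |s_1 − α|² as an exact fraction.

s_1 − α = 25/8 − 3 = 1/8, so |s_1 − α| = 1/8.
s_2 − α = 241/80 − 3 = 1/80, so |s_2 − α| = 1/80.
|s_1 − α|² = 1/64.
Ratio = (1/80) / (1/64) = 4/5.

4/5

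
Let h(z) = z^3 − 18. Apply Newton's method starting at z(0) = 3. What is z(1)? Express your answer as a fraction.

h'(z) = 3z^2.
h(3) = 9, h'(3) = 27, so z(1) = 3 − 9/27 = 8/3.

8/3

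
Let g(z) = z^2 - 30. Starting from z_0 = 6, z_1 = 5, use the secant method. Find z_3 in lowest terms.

126/23

g(6) = 6, g(5) = -5. z_2 = 5 - (-5)·(5 - 6)/((-5) - 6) = 60/11.
g(5) = -5, g(60/11) = -30/121. z_3 = (60/11) - (-30/121)·((60/11) - 5)/((-30/121) - (-5)) = 126/23.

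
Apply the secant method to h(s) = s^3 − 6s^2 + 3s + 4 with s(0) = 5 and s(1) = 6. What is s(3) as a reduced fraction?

h(5) = −6, h(6) = 22. s(2) = 6 − 22·(6 − 5)/(22 − (−6)) = 73/14.
h(6) = 22, h(73/14) = −4719/2744. s(3) = (73/14) − (−4719/2744)·((73/14) − 6)/((−4719/2744) − 22) = 31190/5917.

31190/5917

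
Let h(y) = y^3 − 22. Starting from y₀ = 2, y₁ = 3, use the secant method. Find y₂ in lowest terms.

52/19

h(2) = −14, h(3) = 5. y₂ = 3 − 5·(3 − 2)/(5 − (−14)) = 52/19.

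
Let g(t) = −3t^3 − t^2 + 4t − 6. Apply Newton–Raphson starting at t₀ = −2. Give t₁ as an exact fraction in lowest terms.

g'(t) = −9t^2 − 2t + 4.
g(−2) = 6, g'(−2) = −28, so t₁ = (−2) − 6/(−28) = −25/14.

−25/14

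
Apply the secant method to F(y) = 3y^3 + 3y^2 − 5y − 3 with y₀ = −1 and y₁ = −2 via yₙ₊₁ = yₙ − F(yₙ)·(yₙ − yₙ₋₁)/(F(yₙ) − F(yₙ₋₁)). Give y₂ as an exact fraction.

F(−1) = 2, F(−2) = −5. y₂ = (−2) − (−5)·((−2) − (−1))/((−5) − 2) = −9/7.

−9/7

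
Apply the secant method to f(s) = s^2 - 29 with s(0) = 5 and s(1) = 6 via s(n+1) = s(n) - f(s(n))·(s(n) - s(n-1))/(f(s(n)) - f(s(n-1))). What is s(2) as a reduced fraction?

59/11

f(5) = -4, f(6) = 7. s(2) = 6 - 7·(6 - 5)/(7 - (-4)) = 59/11.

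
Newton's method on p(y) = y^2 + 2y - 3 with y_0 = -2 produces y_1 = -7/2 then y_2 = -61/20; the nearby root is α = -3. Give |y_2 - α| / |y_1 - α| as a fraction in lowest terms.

y_1 - α = -7/2 - (-3) = -7/2 + 3 = -1/2, so |y_1 - α| = 1/2.
y_2 - α = -61/20 - (-3) = -61/20 + 3 = -1/20, so |y_2 - α| = 1/20.
Ratio = (1/20) / (1/2) = 1/10.

1/10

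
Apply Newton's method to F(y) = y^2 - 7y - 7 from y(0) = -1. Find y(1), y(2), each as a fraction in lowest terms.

y(1) = -8/9, y(2) = -631/711

F'(y) = 2y - 7.
F(-1) = 1, F'(-1) = -9, so y(1) = (-1) - 1/(-9) = -8/9.
F(-8/9) = 1/81, F'(-8/9) = -79/9, so y(2) = (-8/9) - (1/81)/(-79/9) = -631/711.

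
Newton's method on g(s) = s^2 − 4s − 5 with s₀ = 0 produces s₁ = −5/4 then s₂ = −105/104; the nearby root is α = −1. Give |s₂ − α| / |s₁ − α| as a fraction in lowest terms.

s₁ − α = −5/4 − (−1) = −5/4 + 1 = −1/4, so |s₁ − α| = 1/4.
s₂ − α = −105/104 − (−1) = −105/104 + 1 = −1/104, so |s₂ − α| = 1/104.
Ratio = (1/104) / (1/4) = 1/26.

1/26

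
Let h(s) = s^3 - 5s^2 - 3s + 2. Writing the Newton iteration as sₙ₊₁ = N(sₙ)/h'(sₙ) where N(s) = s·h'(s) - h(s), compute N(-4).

-210

h'(s) = 3s^2 - 10s - 3.
N(s) = s·h'(s) - h(s) = s·(3s^2 - 10s - 3) - (s^3 - 5s^2 - 3s + 2) = 2s^3 - 5s^2 - 2.
N(-4) = -210.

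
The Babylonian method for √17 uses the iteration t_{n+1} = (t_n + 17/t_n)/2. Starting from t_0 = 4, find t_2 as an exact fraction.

2177/528

t_1 = (4 + 17/4)/2 = 33/8.
t_2 = (33/8 + 17/(33/8))/2 = 2177/528.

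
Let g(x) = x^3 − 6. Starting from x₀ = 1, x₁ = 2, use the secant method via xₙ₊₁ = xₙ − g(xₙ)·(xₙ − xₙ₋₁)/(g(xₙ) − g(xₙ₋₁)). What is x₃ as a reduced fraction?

g(1) = −5, g(2) = 2. x₂ = 2 − 2·(2 − 1)/(2 − (−5)) = 12/7.
g(2) = 2, g(12/7) = −330/343. x₃ = (12/7) − (−330/343)·((12/7) − 2)/((−330/343) − 2) = 459/254.

459/254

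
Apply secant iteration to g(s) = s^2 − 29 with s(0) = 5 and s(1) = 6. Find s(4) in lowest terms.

g(5) = −4, g(6) = 7. s(2) = 6 − 7·(6 − 5)/(7 − (−4)) = 59/11.
g(6) = 7, g(59/11) = −28/121. s(3) = (59/11) − (−28/121)·((59/11) − 6)/((−28/121) − 7) = 673/125.
g(59/11) = −28/121, g(673/125) = −196/15625. s(4) = (673/125) − (−196/15625)·((673/125) − (59/11))/((−196/15625) − (−28/121)) = 39791/7389.

39791/7389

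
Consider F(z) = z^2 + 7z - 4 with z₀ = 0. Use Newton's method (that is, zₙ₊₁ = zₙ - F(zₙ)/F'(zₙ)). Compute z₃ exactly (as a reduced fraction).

681748/1283583

F'(z) = 2z + 7.
F(0) = -4, F'(0) = 7, so z₁ = 0 - (-4)/7 = 4/7.
F(4/7) = 16/49, F'(4/7) = 57/7, so z₂ = (4/7) - (16/49)/(57/7) = 212/399.
F(212/399) = 256/159201, F'(212/399) = 3217/399, so z₃ = (212/399) - (256/159201)/(3217/399) = 681748/1283583.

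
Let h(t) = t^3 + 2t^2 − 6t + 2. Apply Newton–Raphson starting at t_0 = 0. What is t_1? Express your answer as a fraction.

1/3

h'(t) = 3t^2 + 4t − 6.
h(0) = 2, h'(0) = −6, so t_1 = 0 − 2/(−6) = 1/3.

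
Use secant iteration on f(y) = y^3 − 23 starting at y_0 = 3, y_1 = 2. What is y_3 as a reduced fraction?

f(3) = 4, f(2) = −15. y_2 = 2 − (−15)·(2 − 3)/((−15) − 4) = 53/19.
f(2) = −15, f(53/19) = −8880/6859. y_3 = (53/19) − (−8880/6859)·((53/19) − 2)/((−8880/6859) − (−15)) = 5983/2089.

5983/2089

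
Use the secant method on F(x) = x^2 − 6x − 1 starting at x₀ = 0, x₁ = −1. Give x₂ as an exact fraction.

−1/7

F(0) = −1, F(−1) = 6. x₂ = (−1) − 6·((−1) − 0)/(6 − (−1)) = −1/7.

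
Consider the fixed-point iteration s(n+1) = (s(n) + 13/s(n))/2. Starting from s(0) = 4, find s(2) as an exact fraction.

1673/464

s(1) = (4 + 13/4)/2 = 29/8.
s(2) = (29/8 + 13/(29/8))/2 = 1673/464.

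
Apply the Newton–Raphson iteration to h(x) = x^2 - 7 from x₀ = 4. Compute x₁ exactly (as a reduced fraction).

h'(x) = 2x.
h(4) = 9, h'(4) = 8, so x₁ = 4 - 9/8 = 23/8.

23/8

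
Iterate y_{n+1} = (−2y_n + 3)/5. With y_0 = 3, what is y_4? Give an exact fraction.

309/625

y_1 = (−2·3 + 3)/5 = −3/5.
y_2 = (−2·(−3/5) + 3)/5 = 21/25.
y_3 = (−2·(21/25) + 3)/5 = 33/125.
y_4 = (−2·(33/125) + 3)/5 = 309/625.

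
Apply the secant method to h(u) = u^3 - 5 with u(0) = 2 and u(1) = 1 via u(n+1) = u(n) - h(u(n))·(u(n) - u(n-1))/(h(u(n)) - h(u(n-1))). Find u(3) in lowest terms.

443/247

h(2) = 3, h(1) = -4. u(2) = 1 - (-4)·(1 - 2)/((-4) - 3) = 11/7.
h(1) = -4, h(11/7) = -384/343. u(3) = (11/7) - (-384/343)·((11/7) - 1)/((-384/343) - (-4)) = 443/247.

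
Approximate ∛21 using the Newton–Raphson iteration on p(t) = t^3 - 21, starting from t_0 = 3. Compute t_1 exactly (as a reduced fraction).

25/9

p'(t) = 3t^2.
p(3) = 6, p'(3) = 27, so t_1 = 3 - 6/27 = 25/9.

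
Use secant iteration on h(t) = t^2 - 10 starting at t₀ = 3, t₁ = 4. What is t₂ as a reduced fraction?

h(3) = -1, h(4) = 6. t₂ = 4 - 6·(4 - 3)/(6 - (-1)) = 22/7.

22/7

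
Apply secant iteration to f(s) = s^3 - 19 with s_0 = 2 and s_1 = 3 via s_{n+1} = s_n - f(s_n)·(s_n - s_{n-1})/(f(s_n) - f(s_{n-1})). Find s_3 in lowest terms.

22441/8443

f(2) = -11, f(3) = 8. s_2 = 3 - 8·(3 - 2)/(8 - (-11)) = 49/19.
f(3) = 8, f(49/19) = -12672/6859. s_3 = (49/19) - (-12672/6859)·((49/19) - 3)/((-12672/6859) - 8) = 22441/8443.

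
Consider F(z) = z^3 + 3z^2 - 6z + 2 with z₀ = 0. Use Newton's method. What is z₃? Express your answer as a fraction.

1232431/2743983

F'(z) = 3z^2 + 6z - 6.
F(0) = 2, F'(0) = -6, so z₁ = 0 - 2/(-6) = 1/3.
F(1/3) = 10/27, F'(1/3) = -11/3, so z₂ = (1/3) - (10/27)/(-11/3) = 43/99.
F(43/99) = 40600/970299, F'(43/99) = -9239/3267, so z₃ = (43/99) - (40600/970299)/(-9239/3267) = 1232431/2743983.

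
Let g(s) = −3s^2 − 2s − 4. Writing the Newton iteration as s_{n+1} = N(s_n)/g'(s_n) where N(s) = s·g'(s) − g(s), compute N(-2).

−8

g'(s) = −6s − 2.
N(s) = s·g'(s) − g(s) = s·(−6s − 2) − (−3s^2 − 2s − 4) = −3s^2 + 4.
N(-2) = −8.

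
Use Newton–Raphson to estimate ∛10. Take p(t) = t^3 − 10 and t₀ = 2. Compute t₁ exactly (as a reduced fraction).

13/6

p'(t) = 3t^2.
p(2) = −2, p'(2) = 12, so t₁ = 2 − (−2)/12 = 13/6.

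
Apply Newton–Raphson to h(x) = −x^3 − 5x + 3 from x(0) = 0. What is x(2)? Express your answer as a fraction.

h'(x) = −3x^2 − 5.
h(0) = 3, h'(0) = −5, so x(1) = 0 − 3/(−5) = 3/5.
h(3/5) = −27/125, h'(3/5) = −152/25, so x(2) = (3/5) − (−27/125)/(−152/25) = 429/760.

429/760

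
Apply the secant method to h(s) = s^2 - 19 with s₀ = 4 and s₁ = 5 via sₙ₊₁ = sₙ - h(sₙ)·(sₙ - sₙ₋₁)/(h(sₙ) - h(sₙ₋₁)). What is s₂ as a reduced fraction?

13/3

h(4) = -3, h(5) = 6. s₂ = 5 - 6·(5 - 4)/(6 - (-3)) = 13/3.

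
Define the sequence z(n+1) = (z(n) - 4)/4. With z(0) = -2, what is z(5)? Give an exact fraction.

z(1) = ((-2) - 4)/4 = -3/2.
z(2) = ((-3/2) - 4)/4 = -11/8.
z(3) = ((-11/8) - 4)/4 = -43/32.
z(4) = ((-43/32) - 4)/4 = -171/128.
z(5) = ((-171/128) - 4)/4 = -683/512.

-683/512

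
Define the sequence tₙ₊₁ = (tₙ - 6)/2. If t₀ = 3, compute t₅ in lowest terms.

-183/32

t₁ = (3 - 6)/2 = -3/2.
t₂ = ((-3/2) - 6)/2 = -15/4.
t₃ = ((-15/4) - 6)/2 = -39/8.
t₄ = ((-39/8) - 6)/2 = -87/16.
t₅ = ((-87/16) - 6)/2 = -183/32.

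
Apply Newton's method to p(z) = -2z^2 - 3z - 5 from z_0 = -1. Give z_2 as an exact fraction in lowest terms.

13/15

p'(z) = -4z - 3.
p(-1) = -4, p'(-1) = 1, so z_1 = (-1) - (-4)/1 = 3.
p(3) = -32, p'(3) = -15, so z_2 = 3 - (-32)/(-15) = 13/15.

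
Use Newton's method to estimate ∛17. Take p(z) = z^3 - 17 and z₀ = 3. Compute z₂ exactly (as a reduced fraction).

p'(z) = 3z^2.
p(3) = 10, p'(3) = 27, so z₁ = 3 - 10/27 = 71/27.
p(71/27) = 23300/19683, p'(71/27) = 5041/243, so z₂ = (71/27) - (23300/19683)/(5041/243) = 1050433/408321.

1050433/408321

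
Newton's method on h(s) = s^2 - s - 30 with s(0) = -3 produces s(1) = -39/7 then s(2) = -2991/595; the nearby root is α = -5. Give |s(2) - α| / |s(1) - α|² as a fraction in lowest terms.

7/85

s(1) - α = -39/7 - (-5) = -39/7 + 5 = -4/7, so |s(1) - α| = 4/7.
s(2) - α = -2991/595 - (-5) = -2991/595 + 5 = -16/595, so |s(2) - α| = 16/595.
|s(1) - α|² = 16/49.
Ratio = (16/595) / (16/49) = 7/85.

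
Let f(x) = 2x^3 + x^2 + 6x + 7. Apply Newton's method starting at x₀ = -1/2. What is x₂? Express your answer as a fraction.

f'(x) = 6x^2 + 2x + 6.
f(-1/2) = 4, f'(-1/2) = 13/2, so x₁ = (-1/2) - 4/(13/2) = -29/26.
f(-29/26) = -2688/2197, f'(-29/26) = 3797/338, so x₂ = (-29/26) - (-2688/2197)/(3797/338) = -99361/98722.

-99361/98722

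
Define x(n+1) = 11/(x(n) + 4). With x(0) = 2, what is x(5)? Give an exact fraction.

13299/7102

x(1) = 11/(2 + 4) = 11/6.
x(2) = 11/(11/6 + 4) = 66/35.
x(3) = 11/(66/35 + 4) = 385/206.
x(4) = 11/(385/206 + 4) = 2266/1209.
x(5) = 11/(2266/1209 + 4) = 13299/7102.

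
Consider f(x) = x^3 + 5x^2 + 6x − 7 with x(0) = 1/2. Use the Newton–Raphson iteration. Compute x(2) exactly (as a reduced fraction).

f'(x) = 3x^2 + 10x + 6.
f(1/2) = −21/8, f'(1/2) = 47/4, so x(1) = (1/2) − (−21/8)/(47/4) = 34/47.
f(34/47) = 34839/103823, f'(34/47) = 32702/2209, so x(2) = (34/47) − (34839/103823)/(32702/2209) = 1077029/1536994.

1077029/1536994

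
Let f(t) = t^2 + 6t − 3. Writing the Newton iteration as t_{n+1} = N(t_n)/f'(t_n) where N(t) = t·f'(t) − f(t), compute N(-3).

12

f'(t) = 2t + 6.
N(t) = t·f'(t) − f(t) = t·(2t + 6) − (t^2 + 6t − 3) = t^2 + 3.
N(-3) = 12.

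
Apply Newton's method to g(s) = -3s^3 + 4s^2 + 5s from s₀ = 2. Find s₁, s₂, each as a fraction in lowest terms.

s₁ = 32/15, s₂ = 45056/21255

g'(s) = -9s^2 + 8s + 5.
g(2) = 2, g'(2) = -15, so s₁ = 2 - 2/(-15) = 32/15.
g(32/15) = -32/125, g'(32/15) = -1417/75, so s₂ = (32/15) - (-32/125)/(-1417/75) = 45056/21255.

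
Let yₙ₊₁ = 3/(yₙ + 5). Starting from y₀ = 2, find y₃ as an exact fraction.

y₁ = 3/(2 + 5) = 3/7.
y₂ = 3/(3/7 + 5) = 21/38.
y₃ = 3/(21/38 + 5) = 114/211.

114/211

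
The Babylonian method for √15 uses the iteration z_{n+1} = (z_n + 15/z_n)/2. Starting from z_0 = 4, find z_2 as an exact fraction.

1921/496

z_1 = (4 + 15/4)/2 = 31/8.
z_2 = (31/8 + 15/(31/8))/2 = 1921/496.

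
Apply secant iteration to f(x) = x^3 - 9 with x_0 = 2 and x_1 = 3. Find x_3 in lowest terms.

1609/777

f(2) = -1, f(3) = 18. x_2 = 3 - 18·(3 - 2)/(18 - (-1)) = 39/19.
f(3) = 18, f(39/19) = -2412/6859. x_3 = (39/19) - (-2412/6859)·((39/19) - 3)/((-2412/6859) - 18) = 1609/777.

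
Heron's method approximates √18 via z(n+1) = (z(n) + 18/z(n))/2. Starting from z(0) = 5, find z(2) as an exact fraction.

3649/860

z(1) = (5 + 18/5)/2 = 43/10.
z(2) = (43/10 + 18/(43/10))/2 = 3649/860.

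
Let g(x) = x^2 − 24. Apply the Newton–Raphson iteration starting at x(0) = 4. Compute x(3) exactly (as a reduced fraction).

4801/980

g'(x) = 2x.
g(4) = −8, g'(4) = 8, so x(1) = 4 − (−8)/8 = 5.
g(5) = 1, g'(5) = 10, so x(2) = 5 − 1/10 = 49/10.
g(49/10) = 1/100, g'(49/10) = 49/5, so x(3) = (49/10) − (1/100)/(49/5) = 4801/980.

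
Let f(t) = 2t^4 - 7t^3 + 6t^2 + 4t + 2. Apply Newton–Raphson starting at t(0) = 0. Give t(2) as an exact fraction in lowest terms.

-13/66

f'(t) = 8t^3 - 21t^2 + 12t + 4.
f(0) = 2, f'(0) = 4, so t(1) = 0 - 2/4 = -1/2.
f(-1/2) = 5/2, f'(-1/2) = -33/4, so t(2) = (-1/2) - (5/2)/(-33/4) = -13/66.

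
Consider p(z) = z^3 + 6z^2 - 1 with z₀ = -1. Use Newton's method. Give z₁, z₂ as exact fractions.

z₁ = -5/9, z₂ = -59/135

p'(z) = 3z^2 + 12z.
p(-1) = 4, p'(-1) = -9, so z₁ = (-1) - 4/(-9) = -5/9.
p(-5/9) = 496/729, p'(-5/9) = -155/27, so z₂ = (-5/9) - (496/729)/(-155/27) = -59/135.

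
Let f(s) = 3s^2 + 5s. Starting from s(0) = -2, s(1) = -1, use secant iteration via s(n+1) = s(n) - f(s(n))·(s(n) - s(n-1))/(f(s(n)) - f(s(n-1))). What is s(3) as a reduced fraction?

-9/5

f(-2) = 2, f(-1) = -2. s(2) = (-1) - (-2)·((-1) - (-2))/((-2) - 2) = -3/2.
f(-1) = -2, f(-3/2) = -3/4. s(3) = (-3/2) - (-3/4)·((-3/2) - (-1))/((-3/4) - (-2)) = -9/5.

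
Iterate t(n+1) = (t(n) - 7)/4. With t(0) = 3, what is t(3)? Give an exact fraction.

-9/4

t(1) = (3 - 7)/4 = -1.
t(2) = ((-1) - 7)/4 = -2.
t(3) = ((-2) - 7)/4 = -9/4.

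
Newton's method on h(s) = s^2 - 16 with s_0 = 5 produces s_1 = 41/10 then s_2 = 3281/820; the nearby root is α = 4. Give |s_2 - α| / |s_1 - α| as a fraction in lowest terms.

1/82

s_1 - α = 41/10 - 4 = 1/10, so |s_1 - α| = 1/10.
s_2 - α = 3281/820 - 4 = 1/820, so |s_2 - α| = 1/820.
Ratio = (1/820) / (1/10) = 1/82.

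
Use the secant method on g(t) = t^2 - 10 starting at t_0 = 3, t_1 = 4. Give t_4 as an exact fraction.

g(3) = -1, g(4) = 6. t_2 = 4 - 6·(4 - 3)/(6 - (-1)) = 22/7.
g(4) = 6, g(22/7) = -6/49. t_3 = (22/7) - (-6/49)·((22/7) - 4)/((-6/49) - 6) = 79/25.
g(22/7) = -6/49, g(79/25) = -9/625. t_4 = (79/25) - (-9/625)·((79/25) - (22/7))/((-9/625) - (-6/49)) = 3488/1103.

3488/1103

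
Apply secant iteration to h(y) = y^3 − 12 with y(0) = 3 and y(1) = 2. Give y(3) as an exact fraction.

2763/1201

h(3) = 15, h(2) = −4. y(2) = 2 − (−4)·(2 − 3)/((−4) − 15) = 42/19.
h(2) = −4, h(42/19) = −8220/6859. y(3) = (42/19) − (−8220/6859)·((42/19) − 2)/((−8220/6859) − (−4)) = 2763/1201.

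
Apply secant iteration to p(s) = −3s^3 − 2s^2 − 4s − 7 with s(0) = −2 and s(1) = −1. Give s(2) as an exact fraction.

−21/19

p(−2) = 17, p(−1) = −2. s(2) = (−1) − (−2)·((−1) − (−2))/((−2) − 17) = −21/19.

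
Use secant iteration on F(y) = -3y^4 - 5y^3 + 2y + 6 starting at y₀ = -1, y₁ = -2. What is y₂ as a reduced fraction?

-3/2

F(-1) = 6, F(-2) = -6. y₂ = (-2) - (-6)·((-2) - (-1))/((-6) - 6) = -3/2.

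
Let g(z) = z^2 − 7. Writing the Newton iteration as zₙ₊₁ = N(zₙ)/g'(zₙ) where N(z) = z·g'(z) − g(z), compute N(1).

8

g'(z) = 2z.
N(z) = z·g'(z) − g(z) = z·(2z) − (z^2 − 7) = z^2 + 7.
N(1) = 8.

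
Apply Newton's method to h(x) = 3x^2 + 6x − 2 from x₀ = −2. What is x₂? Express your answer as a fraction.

h'(x) = 6x + 6.
h(−2) = −2, h'(−2) = −6, so x₁ = (−2) − (−2)/(−6) = −7/3.
h(−7/3) = 1/3, h'(−7/3) = −8, so x₂ = (−7/3) − (1/3)/(−8) = −55/24.

−55/24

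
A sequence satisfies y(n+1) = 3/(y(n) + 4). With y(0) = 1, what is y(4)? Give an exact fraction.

321/497

y(1) = 3/(1 + 4) = 3/5.
y(2) = 3/(3/5 + 4) = 15/23.
y(3) = 3/(15/23 + 4) = 69/107.
y(4) = 3/(69/107 + 4) = 321/497.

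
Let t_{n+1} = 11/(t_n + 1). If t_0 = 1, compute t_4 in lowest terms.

385/178

t_1 = 11/(1 + 1) = 11/2.
t_2 = 11/(11/2 + 1) = 22/13.
t_3 = 11/(22/13 + 1) = 143/35.
t_4 = 11/(143/35 + 1) = 385/178.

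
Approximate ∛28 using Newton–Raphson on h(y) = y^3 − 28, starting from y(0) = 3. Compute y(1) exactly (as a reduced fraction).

h'(y) = 3y^2.
h(3) = −1, h'(3) = 27, so y(1) = 3 − (−1)/27 = 82/27.

82/27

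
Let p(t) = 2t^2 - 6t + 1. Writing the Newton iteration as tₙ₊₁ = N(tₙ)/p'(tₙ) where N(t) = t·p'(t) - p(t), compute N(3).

17

p'(t) = 4t - 6.
N(t) = t·p'(t) - p(t) = t·(4t - 6) - (2t^2 - 6t + 1) = 2t^2 - 1.
N(3) = 17.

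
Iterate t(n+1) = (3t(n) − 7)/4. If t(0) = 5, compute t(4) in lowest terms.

t(1) = (3·5 − 7)/4 = 2.
t(2) = (3·2 − 7)/4 = −1/4.
t(3) = (3·(−1/4) − 7)/4 = −31/16.
t(4) = (3·(−31/16) − 7)/4 = −205/64.

−205/64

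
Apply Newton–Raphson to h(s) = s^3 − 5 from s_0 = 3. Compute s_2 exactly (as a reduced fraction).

h'(s) = 3s^2.
h(3) = 22, h'(3) = 27, so s_1 = 3 − 22/27 = 59/27.
h(59/27) = 106964/19683, h'(59/27) = 3481/243, so s_2 = (59/27) − (106964/19683)/(3481/243) = 509173/281961.

509173/281961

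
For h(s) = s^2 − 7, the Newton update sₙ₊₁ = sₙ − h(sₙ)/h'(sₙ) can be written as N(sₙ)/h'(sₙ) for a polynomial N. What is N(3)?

16

h'(s) = 2s.
N(s) = s·h'(s) − h(s) = s·(2s) − (s^2 − 7) = s^2 + 7.
N(3) = 16.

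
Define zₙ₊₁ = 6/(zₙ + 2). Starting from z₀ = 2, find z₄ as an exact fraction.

78/47

z₁ = 6/(2 + 2) = 3/2.
z₂ = 6/(3/2 + 2) = 12/7.
z₃ = 6/(12/7 + 2) = 21/13.
z₄ = 6/(21/13 + 2) = 78/47.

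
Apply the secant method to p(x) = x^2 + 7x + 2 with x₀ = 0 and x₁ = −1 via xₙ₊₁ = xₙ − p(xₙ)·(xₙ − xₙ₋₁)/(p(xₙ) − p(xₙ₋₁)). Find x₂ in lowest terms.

p(0) = 2, p(−1) = −4. x₂ = (−1) − (−4)·((−1) − 0)/((−4) − 2) = −1/3.

−1/3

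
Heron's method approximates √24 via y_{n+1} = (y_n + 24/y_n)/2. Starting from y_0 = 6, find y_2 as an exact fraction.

49/10

y_1 = (6 + 24/6)/2 = 5.
y_2 = (5 + 24/5)/2 = 49/10.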